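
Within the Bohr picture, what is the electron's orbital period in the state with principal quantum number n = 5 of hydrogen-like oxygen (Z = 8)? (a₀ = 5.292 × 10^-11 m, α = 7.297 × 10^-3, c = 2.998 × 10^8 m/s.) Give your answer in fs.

r = n²a₀/Z = 5²·5.292 × 10^-11/8 = 1.654 × 10^-10 m
v = Zαc/n = 8·0.007297·2.998 × 10^8/5 = 3.500 × 10^6 m/s
T = 2πr/v = 2.969 × 10^-16 s = 0.2969 fs

0.2969 fs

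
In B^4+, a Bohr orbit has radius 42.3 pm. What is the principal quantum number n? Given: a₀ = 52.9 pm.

r_n = n²a₀/Z ⇒ n² = rZ/a₀ = 42.3 × 5 / 52.9 ≈ 4.00
n = 2

2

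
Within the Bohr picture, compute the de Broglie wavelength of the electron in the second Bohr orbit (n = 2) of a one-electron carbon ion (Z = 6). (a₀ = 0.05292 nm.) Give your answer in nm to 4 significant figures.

The Bohr quantisation condition is nλ = 2πr_n.
r_n = n²a₀/Z = 0.03528 nm
λ = 2πr_n/n = 2π·0.03528/2 = 0.1108 nm

0.1108 nm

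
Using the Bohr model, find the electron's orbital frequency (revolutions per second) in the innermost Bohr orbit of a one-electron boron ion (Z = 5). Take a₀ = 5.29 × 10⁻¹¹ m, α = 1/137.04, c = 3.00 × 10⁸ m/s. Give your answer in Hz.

r = n²a₀/Z = 1.06 × 10⁻¹¹ m, v = Zαc/n = 1.09 × 10⁷ m/s
f = v/(2πr) = 1.65 × 10¹⁷ Hz

1.65 × 10¹⁷ Hz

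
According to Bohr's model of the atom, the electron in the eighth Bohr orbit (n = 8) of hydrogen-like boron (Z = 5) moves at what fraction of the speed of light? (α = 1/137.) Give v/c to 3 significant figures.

v_n = Zαc/n, so v/c = Zα/n = 5 × 0.00730 / 8 = 0.00456

0.00456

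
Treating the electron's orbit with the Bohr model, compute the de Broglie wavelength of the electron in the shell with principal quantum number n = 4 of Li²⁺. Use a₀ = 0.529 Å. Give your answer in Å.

The Bohr quantisation condition is nλ = 2πr_n.
r_n = n²a₀/Z = 2.82 Å
λ = 2πr_n/n = 2π·2.82/4 = 4.43 Å

4.43 Å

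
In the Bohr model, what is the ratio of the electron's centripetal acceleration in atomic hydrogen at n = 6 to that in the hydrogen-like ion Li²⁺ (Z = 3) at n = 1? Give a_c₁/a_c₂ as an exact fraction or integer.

1/34992

a_c ∝ Z^3 · n^-4
a_c₁/a_c₂ = (1/3)^3 · (6/1)^-4 = 1/34992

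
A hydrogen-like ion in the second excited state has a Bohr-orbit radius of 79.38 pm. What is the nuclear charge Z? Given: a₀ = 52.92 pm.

r_n = n²a₀/Z ⇒ Z = n²a₀/r = 3² × 52.92 / 79.38 ≈ 6.00
Z = 6

6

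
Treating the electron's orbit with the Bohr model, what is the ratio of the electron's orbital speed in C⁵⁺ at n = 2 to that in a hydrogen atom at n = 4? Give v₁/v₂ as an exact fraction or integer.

12

v ∝ Z^1 · n^-1
v₁/v₂ = (6/1)^1 · (2/4)^-1 = 12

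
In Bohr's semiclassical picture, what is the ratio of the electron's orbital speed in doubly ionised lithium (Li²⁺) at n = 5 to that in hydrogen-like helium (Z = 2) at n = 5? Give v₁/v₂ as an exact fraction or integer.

3/2

v ∝ Z^1 · n^-1
v₁/v₂ = (3/2)^1 · (5/5)^-1 = 3/2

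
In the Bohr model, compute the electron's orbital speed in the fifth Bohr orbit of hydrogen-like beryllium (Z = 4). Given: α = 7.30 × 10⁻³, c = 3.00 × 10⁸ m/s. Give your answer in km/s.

1750 km/s

v_n = Zαc/n = 4 × 0.00730 × 3.00 × 10⁸ / 5
    = 1750 km/s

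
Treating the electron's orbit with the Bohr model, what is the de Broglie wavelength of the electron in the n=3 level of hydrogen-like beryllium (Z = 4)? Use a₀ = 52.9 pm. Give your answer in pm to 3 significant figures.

The Bohr quantisation condition is nλ = 2πr_n.
r_n = n²a₀/Z = 119 pm
λ = 2πr_n/n = 2π·119/3 = 249 pm

249 pm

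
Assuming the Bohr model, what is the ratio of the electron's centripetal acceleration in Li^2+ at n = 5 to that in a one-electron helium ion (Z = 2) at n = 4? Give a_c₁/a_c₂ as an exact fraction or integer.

a_c ∝ Z^3 · n^-4
a_c₁/a_c₂ = (3/2)^3 · (5/4)^-4 = 864/625

864/625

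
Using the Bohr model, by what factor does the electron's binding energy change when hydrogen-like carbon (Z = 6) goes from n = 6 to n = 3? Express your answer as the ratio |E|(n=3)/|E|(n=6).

4

|E| ∝ Z^2 · n^-2; with Z fixed, |E| ∝ n^-2.
|E|(n=3)/|E|(n=6) = (3/6)^-2 = 4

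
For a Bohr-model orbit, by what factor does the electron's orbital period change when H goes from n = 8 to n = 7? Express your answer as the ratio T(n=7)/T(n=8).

T ∝ Z^-2 · n^3; with Z fixed, T ∝ n^3.
T(n=7)/T(n=8) = (7/8)^3 = 343/512

343/512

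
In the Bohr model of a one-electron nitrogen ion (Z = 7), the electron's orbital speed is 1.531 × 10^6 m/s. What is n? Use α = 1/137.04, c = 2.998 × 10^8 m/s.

v_n = Zαc/n ⇒ n = Zαc/v = 7 × 0.007297 × 2.998 × 10^8 / 1.531 × 10^6 ≈ 10.00
n = 10

10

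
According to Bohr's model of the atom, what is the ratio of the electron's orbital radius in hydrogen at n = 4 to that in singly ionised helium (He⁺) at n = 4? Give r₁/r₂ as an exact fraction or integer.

r ∝ Z^-1 · n^2
r₁/r₂ = (1/2)^-1 · (4/4)^2 = 2

2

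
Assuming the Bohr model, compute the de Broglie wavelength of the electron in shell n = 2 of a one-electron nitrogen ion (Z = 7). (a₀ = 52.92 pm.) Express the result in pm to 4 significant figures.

95.00 pm

The Bohr quantisation condition is nλ = 2πr_n.
r_n = n²a₀/Z = 30.24 pm
λ = 2πr_n/n = 2π·30.24/2 = 95.00 pm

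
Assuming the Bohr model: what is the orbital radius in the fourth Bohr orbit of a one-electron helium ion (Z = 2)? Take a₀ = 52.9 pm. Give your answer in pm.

r_n = n²a₀/Z = 4² × 52.9 / 2
    = 16 × 52.9 / 2 = 423 pm

423 pm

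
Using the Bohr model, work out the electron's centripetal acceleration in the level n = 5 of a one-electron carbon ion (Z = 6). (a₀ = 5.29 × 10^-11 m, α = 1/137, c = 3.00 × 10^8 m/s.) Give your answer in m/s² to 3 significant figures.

r = n²a₀/Z = 2.20 × 10^-10 m, v = Zαc/n = 2.63 × 10^6 m/s
a = v²/r = (2.63 × 10^6)² / 2.20 × 10^-10 = 3.13 × 10^22 m/s²

3.13 × 10^22 m/s²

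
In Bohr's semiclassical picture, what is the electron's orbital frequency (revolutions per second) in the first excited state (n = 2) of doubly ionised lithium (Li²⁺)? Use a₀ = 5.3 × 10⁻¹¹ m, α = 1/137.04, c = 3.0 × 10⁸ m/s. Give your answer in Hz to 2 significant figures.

r = n²a₀/Z = 7.1 × 10⁻¹¹ m, v = Zαc/n = 3.3 × 10⁶ m/s
f = v/(2πr) = 7.4 × 10¹⁵ Hz

7.4 × 10¹⁵ Hz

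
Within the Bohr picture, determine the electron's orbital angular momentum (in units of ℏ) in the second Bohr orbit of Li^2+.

2

L_n = nℏ, so L/ℏ = n = 2.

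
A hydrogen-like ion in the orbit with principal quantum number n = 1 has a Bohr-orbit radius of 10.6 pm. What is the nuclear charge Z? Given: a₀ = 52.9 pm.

5

r_n = n²a₀/Z ⇒ Z = n²a₀/r = 1² × 52.9 / 10.6 ≈ 4.99
Z = 5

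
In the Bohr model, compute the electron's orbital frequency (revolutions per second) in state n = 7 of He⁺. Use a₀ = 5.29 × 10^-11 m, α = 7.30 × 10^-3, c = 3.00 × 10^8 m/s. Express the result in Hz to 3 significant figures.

7.68 × 10^13 Hz

r = n²a₀/Z = 1.30 × 10^-9 m, v = Zαc/n = 6.26 × 10^5 m/s
f = v/(2πr) = 7.68 × 10^13 Hz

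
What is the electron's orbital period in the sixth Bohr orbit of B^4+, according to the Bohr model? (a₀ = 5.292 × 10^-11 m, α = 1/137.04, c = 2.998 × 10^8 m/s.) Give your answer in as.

r = n²a₀/Z = 6²·5.292 × 10^-11/5 = 3.810 × 10^-10 m
v = Zαc/n = 5·0.007297·2.998 × 10^8/6 = 1.823 × 10^6 m/s
T = 2πr/v = 1.313 × 10^-15 s = 1313 as

1313 as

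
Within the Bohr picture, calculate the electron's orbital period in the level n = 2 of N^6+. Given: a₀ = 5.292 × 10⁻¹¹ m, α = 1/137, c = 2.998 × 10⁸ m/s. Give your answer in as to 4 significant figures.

r = n²a₀/Z = 2²·5.292 × 10⁻¹¹/7 = 3.024 × 10⁻¹¹ m
v = Zαc/n = 7·0.007299·2.998 × 10⁸/2 = 7.659 × 10⁶ m/s
T = 2πr/v = 2.481 × 10⁻¹⁷ s = 24.81 as

24.81 as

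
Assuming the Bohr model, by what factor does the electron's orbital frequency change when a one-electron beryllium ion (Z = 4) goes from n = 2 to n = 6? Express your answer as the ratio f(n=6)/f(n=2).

f ∝ Z^2 · n^-3; with Z fixed, f ∝ n^-3.
f(n=6)/f(n=2) = (6/2)^-3 = 1/27

1/27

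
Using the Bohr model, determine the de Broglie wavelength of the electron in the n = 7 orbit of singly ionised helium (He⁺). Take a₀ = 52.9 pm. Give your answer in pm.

1160 pm

The Bohr quantisation condition is nλ = 2πr_n.
r_n = n²a₀/Z = 1300 pm
λ = 2πr_n/n = 2π·1300/7 = 1160 pm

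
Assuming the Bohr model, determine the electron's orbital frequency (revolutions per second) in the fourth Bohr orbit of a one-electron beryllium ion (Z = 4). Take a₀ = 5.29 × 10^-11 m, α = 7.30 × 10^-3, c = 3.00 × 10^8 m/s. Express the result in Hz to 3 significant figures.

r = n²a₀/Z = 2.12 × 10^-10 m, v = Zαc/n = 2.19 × 10^6 m/s
f = v/(2πr) = 1.65 × 10^15 Hz

1.65 × 10^15 Hz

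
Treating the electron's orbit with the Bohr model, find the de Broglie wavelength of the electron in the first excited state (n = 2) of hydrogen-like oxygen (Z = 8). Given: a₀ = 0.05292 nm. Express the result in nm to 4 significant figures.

The Bohr quantisation condition is nλ = 2πr_n.
r_n = n²a₀/Z = 0.02646 nm
λ = 2πr_n/n = 2π·0.02646/2 = 0.08313 nm

0.08313 nm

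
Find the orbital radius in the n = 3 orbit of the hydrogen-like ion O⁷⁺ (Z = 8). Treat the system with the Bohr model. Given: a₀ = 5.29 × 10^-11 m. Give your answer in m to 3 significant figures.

r_n = n²a₀/Z = 3² × 5.29 × 10^-11 / 8
    = 9 × 5.29 × 10^-11 / 8 = 5.95 × 10^-11 m

5.95 × 10^-11 m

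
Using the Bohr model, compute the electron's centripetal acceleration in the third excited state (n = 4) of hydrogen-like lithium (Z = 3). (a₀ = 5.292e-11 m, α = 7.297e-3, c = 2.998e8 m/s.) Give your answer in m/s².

9.538e21 m/s²

r = n²a₀/Z = 2.822e-10 m, v = Zαc/n = 1.641e6 m/s
a = v²/r = (1.641e6)² / 2.822e-10 = 9.538e21 m/s²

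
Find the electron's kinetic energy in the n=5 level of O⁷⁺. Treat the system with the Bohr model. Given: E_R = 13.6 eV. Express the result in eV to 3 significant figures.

34.8 eV

For a Coulomb orbit the virial theorem gives K = −E_n.
E_n = −E_R·Z²/n², so K = E_R·Z²/n² = 13.6 × 8²/5² = 34.8 eV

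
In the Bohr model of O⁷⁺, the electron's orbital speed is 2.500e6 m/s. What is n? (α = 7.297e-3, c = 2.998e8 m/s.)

v_n = Zαc/n ⇒ n = Zαc/v = 8 × 0.007297 × 2.998e8 / 2.500e6 ≈ 7.00
n = 7

7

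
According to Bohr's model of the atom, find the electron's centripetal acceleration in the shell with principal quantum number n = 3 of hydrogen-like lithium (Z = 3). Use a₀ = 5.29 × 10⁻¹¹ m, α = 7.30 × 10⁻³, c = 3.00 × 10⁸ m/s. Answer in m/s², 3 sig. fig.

r = n²a₀/Z = 1.59 × 10⁻¹⁰ m, v = Zαc/n = 2.19 × 10⁶ m/s
a = v²/r = (2.19 × 10⁶)² / 1.59 × 10⁻¹⁰ = 3.02 × 10²² m/s²

3.02 × 10²² m/s²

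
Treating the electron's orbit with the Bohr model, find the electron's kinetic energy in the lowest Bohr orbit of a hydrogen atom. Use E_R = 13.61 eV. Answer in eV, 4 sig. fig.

13.61 eV

For a Coulomb orbit the virial theorem gives K = −E_n.
E_n = −E_R·Z²/n², so K = E_R·Z²/n² = 13.61 × 1²/1² = 13.61 eV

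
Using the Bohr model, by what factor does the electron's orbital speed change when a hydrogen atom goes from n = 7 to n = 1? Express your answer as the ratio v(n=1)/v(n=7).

v ∝ Z^1 · n^-1; with Z fixed, v ∝ n^-1.
v(n=1)/v(n=7) = (1/7)^-1 = 7

7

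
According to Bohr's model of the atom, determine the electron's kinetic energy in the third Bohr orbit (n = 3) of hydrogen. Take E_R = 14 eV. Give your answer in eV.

For a Coulomb orbit the virial theorem gives K = −E_n.
E_n = −E_R·Z²/n², so K = E_R·Z²/n² = 14 × 1²/3² = 1.6 eV

1.6 eV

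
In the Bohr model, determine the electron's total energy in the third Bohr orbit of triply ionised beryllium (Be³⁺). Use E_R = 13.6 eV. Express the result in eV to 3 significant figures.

-24.2 eV

E_n = −E_R·Z²/n² = −13.6 × 4²/3² = -24.2 eV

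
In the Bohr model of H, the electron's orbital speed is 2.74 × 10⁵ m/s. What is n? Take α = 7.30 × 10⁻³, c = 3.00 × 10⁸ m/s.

v_n = Zαc/n ⇒ n = Zαc/v = 1 × 0.00730 × 3.00 × 10⁸ / 2.74 × 10⁵ ≈ 7.99
n = 8

8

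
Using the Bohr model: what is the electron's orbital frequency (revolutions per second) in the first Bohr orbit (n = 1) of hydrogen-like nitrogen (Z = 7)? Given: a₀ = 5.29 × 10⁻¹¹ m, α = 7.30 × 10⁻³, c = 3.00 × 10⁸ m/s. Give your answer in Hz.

3.23 × 10¹⁷ Hz

r = n²a₀/Z = 7.56 × 10⁻¹² m, v = Zαc/n = 1.53 × 10⁷ m/s
f = v/(2πr) = 3.23 × 10¹⁷ Hz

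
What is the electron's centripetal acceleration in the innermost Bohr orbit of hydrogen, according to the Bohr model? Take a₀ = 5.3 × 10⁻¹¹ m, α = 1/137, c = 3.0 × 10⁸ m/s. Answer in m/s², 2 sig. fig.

9.0 × 10²² m/s²

r = n²a₀/Z = 5.3 × 10⁻¹¹ m, v = Zαc/n = 2.2 × 10⁶ m/s
a = v²/r = (2.2 × 10⁶)² / 5.3 × 10⁻¹¹ = 9.0 × 10²² m/s²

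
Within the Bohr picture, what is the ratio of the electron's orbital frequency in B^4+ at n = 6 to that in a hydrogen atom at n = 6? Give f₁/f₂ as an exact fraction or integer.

25

f ∝ Z^2 · n^-3
f₁/f₂ = (5/1)^2 · (6/6)^-3 = 25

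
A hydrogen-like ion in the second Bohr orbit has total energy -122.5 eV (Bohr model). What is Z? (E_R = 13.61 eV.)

6

E_n = −E_R Z²/n² ⇒ Z² = −E_n n²/E_R = 122.5 × 2² / 13.61 ≈ 36.00
Z = 6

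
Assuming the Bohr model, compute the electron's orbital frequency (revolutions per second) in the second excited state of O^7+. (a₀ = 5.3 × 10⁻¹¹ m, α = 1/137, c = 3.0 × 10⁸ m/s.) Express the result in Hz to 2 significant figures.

r = n²a₀/Z = 6.0 × 10⁻¹¹ m, v = Zαc/n = 5.8 × 10⁶ m/s
f = v/(2πr) = 1.6 × 10¹⁶ Hz

1.6 × 10¹⁶ Hz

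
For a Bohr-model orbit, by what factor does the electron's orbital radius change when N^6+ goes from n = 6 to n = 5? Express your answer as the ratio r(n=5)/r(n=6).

r ∝ Z^-1 · n^2; with Z fixed, r ∝ n^2.
r(n=5)/r(n=6) = (5/6)^2 = 25/36

25/36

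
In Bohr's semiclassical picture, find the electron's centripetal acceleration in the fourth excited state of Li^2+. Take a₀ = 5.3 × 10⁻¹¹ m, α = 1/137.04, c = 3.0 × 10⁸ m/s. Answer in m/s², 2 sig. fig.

3.9 × 10²¹ m/s²

r = n²a₀/Z = 4.4 × 10⁻¹⁰ m, v = Zαc/n = 1.3 × 10⁶ m/s
a = v²/r = (1.3 × 10⁶)² / 4.4 × 10⁻¹⁰ = 3.9 × 10²¹ m/s²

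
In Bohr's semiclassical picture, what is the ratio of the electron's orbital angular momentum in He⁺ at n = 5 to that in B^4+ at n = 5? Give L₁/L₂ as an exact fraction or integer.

L = nℏ is independent of Z.
L₁/L₂ = n₁/n₂ = 5/5 = 1

1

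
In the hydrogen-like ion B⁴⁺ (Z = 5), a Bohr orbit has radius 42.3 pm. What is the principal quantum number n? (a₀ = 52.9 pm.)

2

r_n = n²a₀/Z ⇒ n² = rZ/a₀ = 42.3 × 5 / 52.9 ≈ 4.00
n = 2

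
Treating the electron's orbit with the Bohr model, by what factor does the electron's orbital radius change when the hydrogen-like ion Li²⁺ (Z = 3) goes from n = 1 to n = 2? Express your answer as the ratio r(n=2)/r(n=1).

4

r ∝ Z^-1 · n^2; with Z fixed, r ∝ n^2.
r(n=2)/r(n=1) = (2/1)^2 = 4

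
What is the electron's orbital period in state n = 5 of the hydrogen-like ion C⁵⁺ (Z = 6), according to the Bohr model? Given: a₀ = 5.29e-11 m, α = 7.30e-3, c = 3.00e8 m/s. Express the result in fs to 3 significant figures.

0.527 fs

r = n²a₀/Z = 5²·5.29e-11/6 = 2.20e-10 m
v = Zαc/n = 6·0.00730·3.00e8/5 = 2.63e6 m/s
T = 2πr/v = 5.27e-16 s = 0.527 fs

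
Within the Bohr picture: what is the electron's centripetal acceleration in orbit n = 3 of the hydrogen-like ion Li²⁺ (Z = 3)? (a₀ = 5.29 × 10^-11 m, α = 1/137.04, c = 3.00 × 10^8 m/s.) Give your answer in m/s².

r = n²a₀/Z = 1.59 × 10^-10 m, v = Zαc/n = 2.19 × 10^6 m/s
a = v²/r = (2.19 × 10^6)² / 1.59 × 10^-10 = 3.02 × 10^22 m/s²

3.02 × 10^22 m/s²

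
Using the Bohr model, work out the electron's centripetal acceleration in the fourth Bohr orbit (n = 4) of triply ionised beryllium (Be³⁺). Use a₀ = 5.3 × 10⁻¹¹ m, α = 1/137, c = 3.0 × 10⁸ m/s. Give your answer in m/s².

r = n²a₀/Z = 2.1 × 10⁻¹⁰ m, v = Zαc/n = 2.2 × 10⁶ m/s
a = v²/r = (2.2 × 10⁶)² / 2.1 × 10⁻¹⁰ = 2.3 × 10²² m/s²

2.3 × 10²² m/s²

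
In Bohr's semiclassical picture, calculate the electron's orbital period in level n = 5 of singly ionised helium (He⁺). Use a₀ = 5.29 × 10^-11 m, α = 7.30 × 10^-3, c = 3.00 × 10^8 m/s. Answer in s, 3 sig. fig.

4.74 × 10^-15 s

r = n²a₀/Z = 5²·5.29 × 10^-11/2 = 6.61 × 10^-10 m
v = Zαc/n = 2·0.00730·3.00 × 10^8/5 = 8.76 × 10^5 m/s
T = 2πr/v = 4.74 × 10^-15 s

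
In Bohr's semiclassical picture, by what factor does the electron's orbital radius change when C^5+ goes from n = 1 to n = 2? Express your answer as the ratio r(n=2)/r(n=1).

r ∝ Z^-1 · n^2; with Z fixed, r ∝ n^2.
r(n=2)/r(n=1) = (2/1)^2 = 4

4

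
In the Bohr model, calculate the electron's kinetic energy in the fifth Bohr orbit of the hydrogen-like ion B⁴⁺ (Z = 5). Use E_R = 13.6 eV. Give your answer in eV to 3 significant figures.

13.6 eV

For a Coulomb orbit the virial theorem gives K = −E_n.
E_n = −E_R·Z²/n², so K = E_R·Z²/n² = 13.6 × 5²/5² = 13.6 eV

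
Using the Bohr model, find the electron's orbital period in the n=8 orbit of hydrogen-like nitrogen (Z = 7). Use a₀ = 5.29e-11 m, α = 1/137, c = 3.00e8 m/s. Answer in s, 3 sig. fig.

1.59e-15 s

r = n²a₀/Z = 8²·5.29e-11/7 = 4.84e-10 m
v = Zαc/n = 7·0.00730·3.00e8/8 = 1.92e6 m/s
T = 2πr/v = 1.59e-15 s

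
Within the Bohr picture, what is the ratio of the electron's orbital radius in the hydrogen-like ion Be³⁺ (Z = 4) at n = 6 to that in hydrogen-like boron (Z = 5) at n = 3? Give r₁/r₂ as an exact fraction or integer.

r ∝ Z^-1 · n^2
r₁/r₂ = (4/5)^-1 · (6/3)^2 = 5

5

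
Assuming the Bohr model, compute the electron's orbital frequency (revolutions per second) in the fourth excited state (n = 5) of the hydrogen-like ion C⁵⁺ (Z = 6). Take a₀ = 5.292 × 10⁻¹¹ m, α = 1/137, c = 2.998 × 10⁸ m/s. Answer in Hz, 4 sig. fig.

1.895 × 10¹⁵ Hz

r = n²a₀/Z = 2.205 × 10⁻¹⁰ m, v = Zαc/n = 2.626 × 10⁶ m/s
f = v/(2πr) = 1.895 × 10¹⁵ Hz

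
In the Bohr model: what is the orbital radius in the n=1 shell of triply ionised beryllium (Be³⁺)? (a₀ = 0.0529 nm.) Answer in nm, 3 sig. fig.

r_n = n²a₀/Z = 1² × 0.0529 / 4
    = 1 × 0.0529 / 4 = 0.0132 nm

0.0132 nm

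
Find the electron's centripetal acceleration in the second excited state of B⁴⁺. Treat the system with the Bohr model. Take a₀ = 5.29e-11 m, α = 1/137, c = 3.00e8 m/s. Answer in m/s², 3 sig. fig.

1.40e23 m/s²

r = n²a₀/Z = 9.52e-11 m, v = Zαc/n = 3.65e6 m/s
a = v²/r = (3.65e6)² / 9.52e-11 = 1.40e23 m/s²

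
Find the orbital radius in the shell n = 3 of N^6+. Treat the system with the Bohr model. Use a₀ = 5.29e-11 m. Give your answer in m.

r_n = n²a₀/Z = 3² × 5.29e-11 / 7
    = 9 × 5.29e-11 / 7 = 6.80e-11 m

6.80e-11 m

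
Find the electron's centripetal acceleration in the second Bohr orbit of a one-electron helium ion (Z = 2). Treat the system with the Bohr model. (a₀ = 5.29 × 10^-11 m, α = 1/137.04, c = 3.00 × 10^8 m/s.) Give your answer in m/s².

4.53 × 10^22 m/s²

r = n²a₀/Z = 1.06 × 10^-10 m, v = Zαc/n = 2.19 × 10^6 m/s
a = v²/r = (2.19 × 10^6)² / 1.06 × 10^-10 = 4.53 × 10^22 m/s²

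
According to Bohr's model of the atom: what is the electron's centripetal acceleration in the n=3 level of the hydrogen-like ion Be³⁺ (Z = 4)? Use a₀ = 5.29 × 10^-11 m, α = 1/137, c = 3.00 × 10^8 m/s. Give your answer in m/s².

7.16 × 10^22 m/s²

r = n²a₀/Z = 1.19 × 10^-10 m, v = Zαc/n = 2.92 × 10^6 m/s
a = v²/r = (2.92 × 10^6)² / 1.19 × 10^-10 = 7.16 × 10^22 m/s²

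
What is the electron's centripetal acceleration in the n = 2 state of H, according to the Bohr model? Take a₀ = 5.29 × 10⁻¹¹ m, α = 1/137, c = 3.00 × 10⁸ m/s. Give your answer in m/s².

5.67 × 10²¹ m/s²

r = n²a₀/Z = 2.12 × 10⁻¹⁰ m, v = Zαc/n = 1.09 × 10⁶ m/s
a = v²/r = (1.09 × 10⁶)² / 2.12 × 10⁻¹⁰ = 5.67 × 10²¹ m/s²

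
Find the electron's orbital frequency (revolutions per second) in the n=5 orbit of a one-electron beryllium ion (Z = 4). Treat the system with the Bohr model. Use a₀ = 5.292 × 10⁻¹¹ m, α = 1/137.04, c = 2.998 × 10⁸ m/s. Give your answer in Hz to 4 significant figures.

r = n²a₀/Z = 3.308 × 10⁻¹⁰ m, v = Zαc/n = 1.750 × 10⁶ m/s
f = v/(2πr) = 8.422 × 10¹⁴ Hz

8.422 × 10¹⁴ Hz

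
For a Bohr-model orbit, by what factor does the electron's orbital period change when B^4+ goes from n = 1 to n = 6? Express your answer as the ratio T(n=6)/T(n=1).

216

T ∝ Z^-2 · n^3; with Z fixed, T ∝ n^3.
T(n=6)/T(n=1) = (6/1)^3 = 216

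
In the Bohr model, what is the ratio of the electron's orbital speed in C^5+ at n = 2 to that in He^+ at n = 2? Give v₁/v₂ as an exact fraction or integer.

v ∝ Z^1 · n^-1
v₁/v₂ = (6/2)^1 · (2/2)^-1 = 3

3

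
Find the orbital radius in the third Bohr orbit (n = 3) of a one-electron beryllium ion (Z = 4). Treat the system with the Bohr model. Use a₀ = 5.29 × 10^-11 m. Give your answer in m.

1.19 × 10^-10 m

r_n = n²a₀/Z = 3² × 5.29 × 10^-11 / 4
    = 9 × 5.29 × 10^-11 / 4 = 1.19 × 10^-10 m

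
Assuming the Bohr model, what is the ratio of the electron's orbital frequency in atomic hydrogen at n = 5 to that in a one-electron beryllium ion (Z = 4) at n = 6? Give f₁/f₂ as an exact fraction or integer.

27/250

f ∝ Z^2 · n^-3
f₁/f₂ = (1/4)^2 · (5/6)^-3 = 27/250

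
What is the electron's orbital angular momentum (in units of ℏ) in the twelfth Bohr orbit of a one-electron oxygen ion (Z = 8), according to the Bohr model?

L_n = nℏ, so L/ℏ = n = 12.

12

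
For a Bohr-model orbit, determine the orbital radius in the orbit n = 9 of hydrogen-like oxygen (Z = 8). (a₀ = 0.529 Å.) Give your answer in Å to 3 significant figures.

r_n = n²a₀/Z = 9² × 0.529 / 8
    = 81 × 0.529 / 8 = 5.36 Å

5.36 Å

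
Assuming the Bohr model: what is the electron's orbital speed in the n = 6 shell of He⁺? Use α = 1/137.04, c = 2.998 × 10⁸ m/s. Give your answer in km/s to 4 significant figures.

729.2 km/s

v_n = Zαc/n = 2 × 0.007297 × 2.998 × 10⁸ / 6
    = 729.2 km/s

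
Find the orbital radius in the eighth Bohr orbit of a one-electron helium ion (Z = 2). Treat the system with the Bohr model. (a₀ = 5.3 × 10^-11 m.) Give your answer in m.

r_n = n²a₀/Z = 8² × 5.3 × 10^-11 / 2
    = 64 × 5.3 × 10^-11 / 2 = 1.7 × 10^-9 m

1.7 × 10^-9 m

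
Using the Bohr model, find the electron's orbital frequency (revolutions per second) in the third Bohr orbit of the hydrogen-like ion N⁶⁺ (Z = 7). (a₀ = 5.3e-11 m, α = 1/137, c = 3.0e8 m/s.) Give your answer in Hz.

1.2e16 Hz

r = n²a₀/Z = 6.8e-11 m, v = Zαc/n = 5.1e6 m/s
f = v/(2πr) = 1.2e16 Hz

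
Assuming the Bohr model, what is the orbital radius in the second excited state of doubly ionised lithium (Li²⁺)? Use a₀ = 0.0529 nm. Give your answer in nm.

r_n = n²a₀/Z = 3² × 0.0529 / 3
    = 9 × 0.0529 / 3 = 0.159 nm

0.159 nm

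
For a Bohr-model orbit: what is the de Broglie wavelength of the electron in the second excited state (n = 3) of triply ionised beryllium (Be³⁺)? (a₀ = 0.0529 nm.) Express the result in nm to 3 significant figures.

The Bohr quantisation condition is nλ = 2πr_n.
r_n = n²a₀/Z = 0.119 nm
λ = 2πr_n/n = 2π·0.119/3 = 0.249 nm

0.249 nm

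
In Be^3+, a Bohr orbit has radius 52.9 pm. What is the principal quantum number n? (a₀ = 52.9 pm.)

2

r_n = n²a₀/Z ⇒ n² = rZ/a₀ = 52.9 × 4 / 52.9 ≈ 4.00
n = 2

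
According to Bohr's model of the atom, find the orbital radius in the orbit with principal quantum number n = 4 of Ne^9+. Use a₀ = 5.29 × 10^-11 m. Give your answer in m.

r_n = n²a₀/Z = 4² × 5.29 × 10^-11 / 10
    = 16 × 5.29 × 10^-11 / 10 = 8.46 × 10^-11 m

8.46 × 10^-11 m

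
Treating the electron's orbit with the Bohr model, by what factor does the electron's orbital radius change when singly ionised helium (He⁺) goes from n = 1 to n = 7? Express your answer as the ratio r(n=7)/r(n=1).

r ∝ Z^-1 · n^2; with Z fixed, r ∝ n^2.
r(n=7)/r(n=1) = (7/1)^2 = 49

49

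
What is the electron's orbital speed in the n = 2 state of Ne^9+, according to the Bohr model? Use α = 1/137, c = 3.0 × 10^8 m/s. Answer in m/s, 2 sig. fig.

v_n = Zαc/n = 10 × 0.0073 × 3.0 × 10^8 / 2
    = 1.1 × 10^7 m/s

1.1 × 10^7 m/s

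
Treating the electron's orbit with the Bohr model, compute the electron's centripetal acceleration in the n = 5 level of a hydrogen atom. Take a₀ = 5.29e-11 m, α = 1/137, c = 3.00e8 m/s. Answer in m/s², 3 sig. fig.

1.45e20 m/s²

r = n²a₀/Z = 1.32e-9 m, v = Zαc/n = 4.38e5 m/s
a = v²/r = (4.38e5)² / 1.32e-9 = 1.45e20 m/s²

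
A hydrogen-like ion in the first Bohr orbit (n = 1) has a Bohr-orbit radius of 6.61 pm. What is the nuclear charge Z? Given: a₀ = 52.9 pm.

8

r_n = n²a₀/Z ⇒ Z = n²a₀/r = 1² × 52.9 / 6.61 ≈ 8.00
Z = 8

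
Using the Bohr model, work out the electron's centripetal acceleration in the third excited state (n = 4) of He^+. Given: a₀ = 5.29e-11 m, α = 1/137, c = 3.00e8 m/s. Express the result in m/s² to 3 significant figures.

2.83e21 m/s²

r = n²a₀/Z = 4.23e-10 m, v = Zαc/n = 1.09e6 m/s
a = v²/r = (1.09e6)² / 4.23e-10 = 2.83e21 m/s²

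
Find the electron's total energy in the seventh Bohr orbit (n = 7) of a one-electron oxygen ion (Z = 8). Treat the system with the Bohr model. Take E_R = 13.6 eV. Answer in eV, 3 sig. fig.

E_n = −E_R·Z²/n² = −13.6 × 8²/7² = -17.8 eV

-17.8 eV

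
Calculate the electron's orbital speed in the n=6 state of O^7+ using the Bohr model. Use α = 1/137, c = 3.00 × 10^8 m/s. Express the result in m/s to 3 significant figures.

v_n = Zαc/n = 8 × 0.00730 × 3.00 × 10^8 / 6
    = 2.92 × 10^6 m/s

2.92 × 10^6 m/s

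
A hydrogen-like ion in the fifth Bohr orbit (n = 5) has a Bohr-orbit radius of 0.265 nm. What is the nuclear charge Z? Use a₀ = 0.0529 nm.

r_n = n²a₀/Z ⇒ Z = n²a₀/r = 5² × 0.0529 / 0.265 ≈ 4.99
Z = 5

5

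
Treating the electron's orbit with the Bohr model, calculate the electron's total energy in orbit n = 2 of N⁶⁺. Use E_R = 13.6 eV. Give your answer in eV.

E_n = −E_R·Z²/n² = −13.6 × 7²/2² = -167 eV

-167 eV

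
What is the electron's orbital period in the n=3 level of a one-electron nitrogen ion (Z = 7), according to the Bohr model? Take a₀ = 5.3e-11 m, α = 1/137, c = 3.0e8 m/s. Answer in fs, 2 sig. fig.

r = n²a₀/Z = 3²·5.3e-11/7 = 6.8e-11 m
v = Zαc/n = 7·0.0073·3.0e8/3 = 5.1e6 m/s
T = 2πr/v = 8.4e-17 s = 0.084 fs

0.084 fs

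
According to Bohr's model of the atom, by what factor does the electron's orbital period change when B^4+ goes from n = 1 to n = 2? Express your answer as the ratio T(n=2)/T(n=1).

T ∝ Z^-2 · n^3; with Z fixed, T ∝ n^3.
T(n=2)/T(n=1) = (2/1)^3 = 8

8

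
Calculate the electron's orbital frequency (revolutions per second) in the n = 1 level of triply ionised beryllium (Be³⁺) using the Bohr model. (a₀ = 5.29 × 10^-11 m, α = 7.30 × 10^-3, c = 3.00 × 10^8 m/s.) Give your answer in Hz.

r = n²a₀/Z = 1.32 × 10^-11 m, v = Zαc/n = 8.76 × 10^6 m/s
f = v/(2πr) = 1.05 × 10^17 Hz

1.05 × 10^17 Hz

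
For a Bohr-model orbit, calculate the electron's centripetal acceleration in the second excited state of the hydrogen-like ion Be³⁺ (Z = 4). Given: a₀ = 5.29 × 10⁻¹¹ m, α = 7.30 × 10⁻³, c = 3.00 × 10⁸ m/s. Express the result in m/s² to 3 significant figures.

r = n²a₀/Z = 1.19 × 10⁻¹⁰ m, v = Zαc/n = 2.92 × 10⁶ m/s
a = v²/r = (2.92 × 10⁶)² / 1.19 × 10⁻¹⁰ = 7.16 × 10²² m/s²

7.16 × 10²² m/s²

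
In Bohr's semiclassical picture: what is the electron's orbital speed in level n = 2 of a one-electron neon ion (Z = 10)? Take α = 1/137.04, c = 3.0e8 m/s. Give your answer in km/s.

v_n = Zαc/n = 10 × 0.0073 × 3.0e8 / 2
    = 1.1e4 km/s

1.1e4 km/s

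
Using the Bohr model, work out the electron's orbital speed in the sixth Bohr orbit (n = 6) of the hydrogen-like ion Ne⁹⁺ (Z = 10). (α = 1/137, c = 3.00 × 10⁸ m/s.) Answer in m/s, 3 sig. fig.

v_n = Zαc/n = 10 × 0.00730 × 3.00 × 10⁸ / 6
    = 3.65 × 10⁶ m/s

3.65 × 10⁶ m/s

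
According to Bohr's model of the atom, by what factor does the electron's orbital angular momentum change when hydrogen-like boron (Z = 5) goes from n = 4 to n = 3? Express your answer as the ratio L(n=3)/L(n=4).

L = nℏ depends only on n, so L ∝ n.
L(n=3)/L(n=4) = (3/4)^1 = 3/4

3/4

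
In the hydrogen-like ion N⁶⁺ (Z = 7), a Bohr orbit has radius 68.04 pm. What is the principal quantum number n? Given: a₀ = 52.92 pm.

r_n = n²a₀/Z ⇒ n² = rZ/a₀ = 68.04 × 7 / 52.92 ≈ 9.00
n = 3

3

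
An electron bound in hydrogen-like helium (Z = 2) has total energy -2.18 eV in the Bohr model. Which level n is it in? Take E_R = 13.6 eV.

5

E_n = −E_R Z²/n² ⇒ n² = E_R Z²/(−E_n) = 13.6 × 2² / 2.18 ≈ 24.95
n = 5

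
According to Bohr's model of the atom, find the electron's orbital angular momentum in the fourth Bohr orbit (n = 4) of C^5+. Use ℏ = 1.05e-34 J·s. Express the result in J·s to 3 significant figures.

4.20e-34 J·s

L_n = nℏ = 4 × 1.05e-34 = 4.20e-34 J·s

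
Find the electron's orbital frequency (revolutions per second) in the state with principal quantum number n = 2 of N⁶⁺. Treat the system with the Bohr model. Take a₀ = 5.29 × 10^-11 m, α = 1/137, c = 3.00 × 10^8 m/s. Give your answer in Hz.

r = n²a₀/Z = 3.02 × 10^-11 m, v = Zαc/n = 7.66 × 10^6 m/s
f = v/(2πr) = 4.04 × 10^16 Hz

4.04 × 10^16 Hz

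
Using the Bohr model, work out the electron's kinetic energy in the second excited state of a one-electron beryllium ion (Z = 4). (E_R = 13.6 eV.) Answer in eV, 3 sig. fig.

For a Coulomb orbit the virial theorem gives K = −E_n.
E_n = −E_R·Z²/n², so K = E_R·Z²/n² = 13.6 × 4²/3² = 24.2 eV

24.2 eV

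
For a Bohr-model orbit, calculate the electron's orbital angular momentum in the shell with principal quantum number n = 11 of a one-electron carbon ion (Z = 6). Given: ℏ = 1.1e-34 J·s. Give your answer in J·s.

1.2e-33 J·s

L_n = nℏ = 11 × 1.1e-34 = 1.2e-33 J·s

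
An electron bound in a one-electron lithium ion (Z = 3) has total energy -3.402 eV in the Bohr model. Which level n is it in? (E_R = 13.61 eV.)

6

E_n = −E_R Z²/n² ⇒ n² = E_R Z²/(−E_n) = 13.61 × 3² / 3.402 ≈ 36.01
n = 6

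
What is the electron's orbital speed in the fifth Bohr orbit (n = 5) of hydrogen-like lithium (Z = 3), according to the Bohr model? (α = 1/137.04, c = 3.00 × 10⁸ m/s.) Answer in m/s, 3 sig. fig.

1.31 × 10⁶ m/s

v_n = Zαc/n = 3 × 0.00730 × 3.00 × 10⁸ / 5
    = 1.31 × 10⁶ m/s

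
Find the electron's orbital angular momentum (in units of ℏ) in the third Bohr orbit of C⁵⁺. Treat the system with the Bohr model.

3

L_n = nℏ, so L/ℏ = n = 3.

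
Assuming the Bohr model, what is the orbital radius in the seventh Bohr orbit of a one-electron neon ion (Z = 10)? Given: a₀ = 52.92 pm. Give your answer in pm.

r_n = n²a₀/Z = 7² × 52.92 / 10
    = 49 × 52.92 / 10 = 259.3 pm

259.3 pm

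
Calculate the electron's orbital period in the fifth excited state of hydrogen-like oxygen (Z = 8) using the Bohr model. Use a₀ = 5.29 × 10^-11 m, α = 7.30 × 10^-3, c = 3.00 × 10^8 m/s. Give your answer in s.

r = n²a₀/Z = 6²·5.29 × 10^-11/8 = 2.38 × 10^-10 m
v = Zαc/n = 8·0.00730·3.00 × 10^8/6 = 2.92 × 10^6 m/s
T = 2πr/v = 5.12 × 10^-16 s

5.12 × 10^-16 s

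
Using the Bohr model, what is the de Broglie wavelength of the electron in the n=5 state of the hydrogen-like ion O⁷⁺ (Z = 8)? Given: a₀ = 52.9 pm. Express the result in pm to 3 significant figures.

208 pm

The Bohr quantisation condition is nλ = 2πr_n.
r_n = n²a₀/Z = 165 pm
λ = 2πr_n/n = 2π·165/5 = 208 pm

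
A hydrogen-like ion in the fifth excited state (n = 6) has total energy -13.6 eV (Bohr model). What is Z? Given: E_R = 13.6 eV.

6

E_n = −E_R Z²/n² ⇒ Z² = −E_n n²/E_R = 13.6 × 6² / 13.6 ≈ 36.00
Z = 6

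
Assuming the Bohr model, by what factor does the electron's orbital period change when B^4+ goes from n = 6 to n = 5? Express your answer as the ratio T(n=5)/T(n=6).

125/216

T ∝ Z^-2 · n^3; with Z fixed, T ∝ n^3.
T(n=5)/T(n=6) = (5/6)^3 = 125/216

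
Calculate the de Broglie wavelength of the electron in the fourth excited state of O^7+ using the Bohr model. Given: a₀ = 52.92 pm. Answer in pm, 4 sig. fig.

207.8 pm

The Bohr quantisation condition is nλ = 2πr_n.
r_n = n²a₀/Z = 165.4 pm
λ = 2πr_n/n = 2π·165.4/5 = 207.8 pm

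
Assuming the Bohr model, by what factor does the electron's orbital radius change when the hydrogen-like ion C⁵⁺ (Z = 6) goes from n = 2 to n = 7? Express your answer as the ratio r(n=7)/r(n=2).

49/4

r ∝ Z^-1 · n^2; with Z fixed, r ∝ n^2.
r(n=7)/r(n=2) = (7/2)^2 = 49/4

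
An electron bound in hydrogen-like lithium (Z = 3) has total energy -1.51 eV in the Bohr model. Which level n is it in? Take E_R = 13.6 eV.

E_n = −E_R Z²/n² ⇒ n² = E_R Z²/(−E_n) = 13.6 × 3² / 1.51 ≈ 81.06
n = 9

9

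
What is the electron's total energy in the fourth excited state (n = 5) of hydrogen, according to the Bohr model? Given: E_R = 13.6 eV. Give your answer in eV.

-0.544 eV

E_n = −E_R·Z²/n² = −13.6 × 1²/5² = -0.544 eV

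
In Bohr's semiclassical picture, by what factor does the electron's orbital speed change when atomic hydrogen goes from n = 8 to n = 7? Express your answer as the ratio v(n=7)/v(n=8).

v ∝ Z^1 · n^-1; with Z fixed, v ∝ n^-1.
v(n=7)/v(n=8) = (7/8)^-1 = 8/7

8/7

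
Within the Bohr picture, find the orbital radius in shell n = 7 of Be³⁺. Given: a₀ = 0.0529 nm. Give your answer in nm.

r_n = n²a₀/Z = 7² × 0.0529 / 4
    = 49 × 0.0529 / 4 = 0.648 nm

0.648 nm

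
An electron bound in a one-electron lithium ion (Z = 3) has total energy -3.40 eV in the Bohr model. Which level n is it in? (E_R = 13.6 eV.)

E_n = −E_R Z²/n² ⇒ n² = E_R Z²/(−E_n) = 13.6 × 3² / 3.40 ≈ 36.00
n = 6

6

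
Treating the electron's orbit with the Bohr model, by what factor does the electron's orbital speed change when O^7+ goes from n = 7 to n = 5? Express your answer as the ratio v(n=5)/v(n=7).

v ∝ Z^1 · n^-1; with Z fixed, v ∝ n^-1.
v(n=5)/v(n=7) = (5/7)^-1 = 7/5

7/5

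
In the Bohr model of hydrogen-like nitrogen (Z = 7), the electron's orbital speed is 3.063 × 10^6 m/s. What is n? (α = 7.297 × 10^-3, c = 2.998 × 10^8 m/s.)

v_n = Zαc/n ⇒ n = Zαc/v = 7 × 0.007297 × 2.998 × 10^8 / 3.063 × 10^6 ≈ 5.00
n = 5

5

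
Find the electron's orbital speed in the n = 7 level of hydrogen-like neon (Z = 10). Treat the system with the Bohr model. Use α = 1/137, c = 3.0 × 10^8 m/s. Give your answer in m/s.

3.1 × 10^6 m/s

v_n = Zαc/n = 10 × 0.0073 × 3.0 × 10^8 / 7
    = 3.1 × 10^6 m/s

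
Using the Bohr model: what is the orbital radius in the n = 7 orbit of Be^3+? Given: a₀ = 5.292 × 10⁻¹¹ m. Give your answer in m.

6.483 × 10⁻¹⁰ m

r_n = n²a₀/Z = 7² × 5.292 × 10⁻¹¹ / 4
    = 49 × 5.292 × 10⁻¹¹ / 4 = 6.483 × 10⁻¹⁰ m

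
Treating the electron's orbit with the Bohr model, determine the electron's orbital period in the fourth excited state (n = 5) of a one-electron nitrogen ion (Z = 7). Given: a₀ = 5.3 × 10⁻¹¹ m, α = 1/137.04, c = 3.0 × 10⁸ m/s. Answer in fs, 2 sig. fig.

r = n²a₀/Z = 5²·5.3 × 10⁻¹¹/7 = 1.9 × 10⁻¹⁰ m
v = Zαc/n = 7·0.0073·3.0 × 10⁸/5 = 3.1 × 10⁶ m/s
T = 2πr/v = 3.9 × 10⁻¹⁶ s = 0.39 fs

0.39 fs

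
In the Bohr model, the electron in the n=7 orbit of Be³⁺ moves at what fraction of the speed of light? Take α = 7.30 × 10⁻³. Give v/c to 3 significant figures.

v_n = Zαc/n, so v/c = Zα/n = 4 × 0.00730 / 7 = 0.00417

0.00417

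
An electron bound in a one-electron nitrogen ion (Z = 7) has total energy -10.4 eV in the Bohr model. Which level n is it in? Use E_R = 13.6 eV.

E_n = −E_R Z²/n² ⇒ n² = E_R Z²/(−E_n) = 13.6 × 7² / 10.4 ≈ 64.08
n = 8

8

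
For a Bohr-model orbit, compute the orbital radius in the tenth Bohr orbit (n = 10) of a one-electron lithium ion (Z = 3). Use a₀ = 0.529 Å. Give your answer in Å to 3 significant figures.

r_n = n²a₀/Z = 10² × 0.529 / 3
    = 100 × 0.529 / 3 = 17.6 Å

17.6 Å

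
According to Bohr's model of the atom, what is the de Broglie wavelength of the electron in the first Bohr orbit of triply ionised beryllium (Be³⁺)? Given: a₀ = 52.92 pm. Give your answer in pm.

The Bohr quantisation condition is nλ = 2πr_n.
r_n = n²a₀/Z = 13.23 pm
λ = 2πr_n/n = 2π·13.23/1 = 83.13 pm

83.13 pm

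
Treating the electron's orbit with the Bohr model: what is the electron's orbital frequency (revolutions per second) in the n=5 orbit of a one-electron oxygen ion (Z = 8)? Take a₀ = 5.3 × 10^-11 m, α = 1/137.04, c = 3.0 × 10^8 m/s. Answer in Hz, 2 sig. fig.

r = n²a₀/Z = 1.7 × 10^-10 m, v = Zαc/n = 3.5 × 10^6 m/s
f = v/(2πr) = 3.4 × 10^15 Hz

3.4 × 10^15 Hz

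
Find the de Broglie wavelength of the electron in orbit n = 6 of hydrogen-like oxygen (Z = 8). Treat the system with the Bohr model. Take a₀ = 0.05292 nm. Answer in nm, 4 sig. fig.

The Bohr quantisation condition is nλ = 2πr_n.
r_n = n²a₀/Z = 0.2381 nm
λ = 2πr_n/n = 2π·0.2381/6 = 0.2494 nm

0.2494 nm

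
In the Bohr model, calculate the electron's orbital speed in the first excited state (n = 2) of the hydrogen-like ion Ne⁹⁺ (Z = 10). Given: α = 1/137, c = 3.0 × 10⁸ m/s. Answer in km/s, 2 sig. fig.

v_n = Zαc/n = 10 × 0.0073 × 3.0 × 10⁸ / 2
    = 1.1 × 10⁴ km/s

1.1 × 10⁴ km/s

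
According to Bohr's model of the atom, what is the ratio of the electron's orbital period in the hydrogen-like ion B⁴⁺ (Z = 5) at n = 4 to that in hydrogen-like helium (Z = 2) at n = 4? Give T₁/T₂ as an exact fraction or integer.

T ∝ Z^-2 · n^3
T₁/T₂ = (5/2)^-2 · (4/4)^3 = 4/25

4/25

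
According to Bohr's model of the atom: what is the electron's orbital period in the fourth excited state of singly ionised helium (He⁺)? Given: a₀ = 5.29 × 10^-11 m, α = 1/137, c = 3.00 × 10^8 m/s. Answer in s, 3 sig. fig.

r = n²a₀/Z = 5²·5.29 × 10^-11/2 = 6.61 × 10^-10 m
v = Zαc/n = 2·0.00730·3.00 × 10^8/5 = 8.76 × 10^5 m/s
T = 2πr/v = 4.74 × 10^-15 s

4.74 × 10^-15 s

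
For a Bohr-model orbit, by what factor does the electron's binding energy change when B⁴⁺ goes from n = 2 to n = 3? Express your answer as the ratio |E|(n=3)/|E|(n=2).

|E| ∝ Z^2 · n^-2; with Z fixed, |E| ∝ n^-2.
|E|(n=3)/|E|(n=2) = (3/2)^-2 = 4/9

4/9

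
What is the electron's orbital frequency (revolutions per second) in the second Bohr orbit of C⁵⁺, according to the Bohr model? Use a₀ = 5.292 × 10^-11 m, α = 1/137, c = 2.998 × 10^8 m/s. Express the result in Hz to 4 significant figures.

2.962 × 10^16 Hz

r = n²a₀/Z = 3.528 × 10^-11 m, v = Zαc/n = 6.565 × 10^6 m/s
f = v/(2πr) = 2.962 × 10^16 Hz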